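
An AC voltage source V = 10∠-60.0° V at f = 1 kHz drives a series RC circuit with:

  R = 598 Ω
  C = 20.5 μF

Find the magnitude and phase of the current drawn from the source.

Step 1 — Angular frequency: ω = 2π·f = 2π·1000 = 6283 rad/s.
Step 2 — Component impedances:
  R: Z = R = 598 Ω
  C: Z = 1/(jωC) = -j/(ω·C) = 0 - j7.764 Ω
Step 3 — Series combination: Z_total = R + C = 598 - j7.764 Ω = 598.1∠-0.7° Ω.
Step 4 — Source phasor: V = 10∠-60.0° V = 5 - j8.66 V.
Step 5 — Ohm's law: I = V / Z_total = (5 - j8.66) / (598 - j7.764) = 0.008548 - j0.01437 A.
Step 6 — Convert to polar: |I| = 0.01672 A, ∠I = -59.3°.

I = 0.01672∠-59.3° A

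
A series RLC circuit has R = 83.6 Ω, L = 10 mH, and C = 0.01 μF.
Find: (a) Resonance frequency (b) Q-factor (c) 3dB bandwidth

Step 1 — Resonance: ω₀ = 1/√(LC) = 1/√(0.01·1e-08) = 1e+05 rad/s.
Step 2 — f₀ = ω₀/(2π) = 1.592e+04 Hz.
Step 3 — Series Q: Q = ω₀L/R = 1e+05·0.01/83.6 = 11.96.
Step 4 — Bandwidth: Δω = ω₀/Q = 8360 rad/s; BW = Δω/(2π) = 1331 Hz.

(a) f₀ = 1.592e+04 Hz  (b) Q = 11.96  (c) BW = 1331 Hz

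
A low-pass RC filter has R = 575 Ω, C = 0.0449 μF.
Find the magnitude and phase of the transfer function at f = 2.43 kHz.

Step 1 — Angular frequency: ω = 2π·2430 = 1.527e+04 rad/s.
Step 2 — Transfer function: H(jω) = 1/(1 + jωRC).
Step 3 — Denominator: 1 + jωRC = 1 + j·1.527e+04·575·4.49e-08 = 1 + j0.3942.
Step 4 — H = 0.8655 - j0.3412.
Step 5 — Magnitude: |H| = 0.9303 (-0.6 dB); phase: φ = -21.5°.

|H| = 0.9303 (-0.6 dB), φ = -21.5°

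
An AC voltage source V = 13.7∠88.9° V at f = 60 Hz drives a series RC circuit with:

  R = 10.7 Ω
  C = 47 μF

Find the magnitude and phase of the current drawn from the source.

Step 1 — Angular frequency: ω = 2π·f = 2π·60 = 377 rad/s.
Step 2 — Component impedances:
  R: Z = R = 10.7 Ω
  C: Z = 1/(jωC) = -j/(ω·C) = 0 - j56.44 Ω
Step 3 — Series combination: Z_total = R + C = 10.7 - j56.44 Ω = 57.44∠-79.3° Ω.
Step 4 — Source phasor: V = 13.7∠88.9° V = 0.263 + j13.7 V.
Step 5 — Ohm's law: I = V / Z_total = (0.263 + j13.7) / (10.7 - j56.44) = -0.2334 + j0.04892 A.
Step 6 — Convert to polar: |I| = 0.2385 A, ∠I = 168.2°.

I = 0.2385∠168.2° A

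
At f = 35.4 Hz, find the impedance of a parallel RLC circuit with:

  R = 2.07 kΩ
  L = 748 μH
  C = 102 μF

Step 1 — Angular frequency: ω = 2π·f = 2π·35.4 = 222.4 rad/s.
Step 2 — Component impedances:
  R: Z = R = 2070 Ω
  L: Z = jωL = j·222.4·0.000748 = 0 + j0.1664 Ω
  C: Z = 1/(jωC) = -j/(ω·C) = 0 - j44.08 Ω
Step 3 — Parallel combination: 1/Z_total = 1/R + 1/L + 1/C; Z_total = 1.347e-05 + j0.167 Ω = 0.167∠90.0° Ω.

Z = 1.347e-05 + j0.167 Ω = 0.167∠90.0° Ω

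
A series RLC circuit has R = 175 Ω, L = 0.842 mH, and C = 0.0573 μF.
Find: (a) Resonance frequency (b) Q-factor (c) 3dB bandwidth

Step 1 — Resonance: ω₀ = 1/√(LC) = 1/√(0.000842·5.73e-08) = 1.44e+05 rad/s.
Step 2 — f₀ = ω₀/(2π) = 2.291e+04 Hz.
Step 3 — Series Q: Q = ω₀L/R = 1.44e+05·0.000842/175 = 0.6927.
Step 4 — Bandwidth: Δω = ω₀/Q = 2.078e+05 rad/s; BW = Δω/(2π) = 3.308e+04 Hz.

(a) f₀ = 2.291e+04 Hz  (b) Q = 0.6927  (c) BW = 3.308e+04 Hz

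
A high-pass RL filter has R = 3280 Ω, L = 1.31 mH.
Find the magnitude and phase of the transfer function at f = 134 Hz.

Step 1 — Angular frequency: ω = 2π·134 = 841.9 rad/s.
Step 2 — Transfer function: H(jω) = jωL/(R + jωL).
Step 3 — Numerator jωL = j·1.103; denominator R + jωL = 3280 + j1.103.
Step 4 — H = 1.131e-07 + j0.0003363.
Step 5 — Magnitude: |H| = 0.0003363 (-69.5 dB); phase: φ = 90.0°.

|H| = 0.0003363 (-69.5 dB), φ = 90.0°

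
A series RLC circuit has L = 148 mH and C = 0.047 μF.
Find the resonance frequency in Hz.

Step 1 — Resonance condition Im(Z)=0 gives ω₀ = 1/√(LC).
Step 2 — ω₀ = 1/√(0.148·4.7e-08) = 1.199e+04 rad/s.
Step 3 — f₀ = ω₀/(2π) = 1908 Hz.

f₀ = 1908 Hz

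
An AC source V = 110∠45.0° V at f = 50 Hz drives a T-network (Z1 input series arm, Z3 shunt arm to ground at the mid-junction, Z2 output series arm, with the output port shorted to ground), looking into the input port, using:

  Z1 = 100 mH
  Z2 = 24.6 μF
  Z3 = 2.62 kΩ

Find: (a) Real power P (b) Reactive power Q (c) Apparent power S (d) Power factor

Step 1 — Angular frequency: ω = 2π·f = 2π·50 = 314.2 rad/s.
Step 2 — Component impedances:
  Z1: Z = jωL = j·314.2·0.1 = 0 + j31.42 Ω
  Z2: Z = 1/(jωC) = -j/(ω·C) = 0 - j129.4 Ω
  Z3: Z = R = 2620 Ω
Step 3 — With the output port shorted to ground, the output series arm Z2 runs from the junction to ground; the shunt arm Z3 also runs from the junction to ground. They appear in parallel: Z3 || Z2 = 6.375 - j129.1 Ω.
Step 4 — Series with input arm Z1: Z_in = Z1 + (Z3 || Z2) = 6.375 - j97.66 Ω = 97.87∠-86.3° Ω.
Step 5 — Source phasor: V = 110∠45.0° V = 77.78 + j77.78 V.
Step 6 — Current: I = V / Z = -0.7413 + j0.8448 A = 1.124∠131.3° A.
Step 7 — Complex power: S = V·I* = 8.053 - j123.4 VA.
Step 8 — Real power: P = Re(S) = 8.053 W.
Step 9 — Reactive power: Q = Im(S) = -123.4 VAR.
Step 10 — Apparent power: |S| = 123.6 VA.
Step 11 — Power factor: PF = P/|S| = 0.06514 (leading).

(a) P = 8.053 W  (b) Q = -123.4 VAR  (c) S = 123.6 VA  (d) PF = 0.06514 (leading)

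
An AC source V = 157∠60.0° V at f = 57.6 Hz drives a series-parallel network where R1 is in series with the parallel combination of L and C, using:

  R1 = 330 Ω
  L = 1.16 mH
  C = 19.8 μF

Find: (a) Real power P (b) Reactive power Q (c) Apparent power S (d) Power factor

Step 1 — Angular frequency: ω = 2π·f = 2π·57.6 = 361.9 rad/s.
Step 2 — Component impedances:
  R1: Z = R = 330 Ω
  L: Z = jωL = j·361.9·0.00116 = 0 + j0.4198 Ω
  C: Z = 1/(jωC) = -j/(ω·C) = 0 - j139.6 Ω
Step 3 — Parallel branch: L || C = 1/(1/L + 1/C) = 0 + j0.4211 Ω.
Step 4 — Series with R1: Z_total = R1 + (L || C) = 330 + j0.4211 Ω = 330∠0.1° Ω.
Step 5 — Source phasor: V = 157∠60.0° V = 78.5 + j136 V.
Step 6 — Current: I = V / Z = 0.2384 + j0.4117 A = 0.4758∠59.9° A.
Step 7 — Complex power: S = V·I* = 74.69 + j0.09531 VA.
Step 8 — Real power: P = Re(S) = 74.69 W.
Step 9 — Reactive power: Q = Im(S) = 0.09531 VAR.
Step 10 — Apparent power: |S| = 74.69 VA.
Step 11 — Power factor: PF = P/|S| = 1 (lagging).

(a) P = 74.69 W  (b) Q = 0.09531 VAR  (c) S = 74.69 VA  (d) PF = 1 (lagging)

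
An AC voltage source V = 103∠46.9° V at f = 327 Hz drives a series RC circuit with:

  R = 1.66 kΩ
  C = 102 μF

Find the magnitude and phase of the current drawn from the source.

Step 1 — Angular frequency: ω = 2π·f = 2π·327 = 2055 rad/s.
Step 2 — Component impedances:
  R: Z = R = 1660 Ω
  C: Z = 1/(jωC) = -j/(ω·C) = 0 - j4.772 Ω
Step 3 — Series combination: Z_total = R + C = 1660 - j4.772 Ω = 1660∠-0.2° Ω.
Step 4 — Source phasor: V = 103∠46.9° V = 70.38 + j75.21 V.
Step 5 — Ohm's law: I = V / Z_total = (70.38 + j75.21) / (1660 - j4.772) = 0.04227 + j0.04543 A.
Step 6 — Convert to polar: |I| = 0.06205 A, ∠I = 47.1°.

I = 0.06205∠47.1° A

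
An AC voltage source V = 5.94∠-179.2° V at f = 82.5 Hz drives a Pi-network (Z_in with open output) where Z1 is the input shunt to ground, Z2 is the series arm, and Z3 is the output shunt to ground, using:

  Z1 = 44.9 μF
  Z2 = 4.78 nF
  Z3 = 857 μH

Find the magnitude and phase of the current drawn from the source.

Step 1 — Angular frequency: ω = 2π·f = 2π·82.5 = 518.4 rad/s.
Step 2 — Component impedances:
  Z1: Z = 1/(jωC) = -j/(ω·C) = 0 - j42.97 Ω
  Z2: Z = 1/(jωC) = -j/(ω·C) = 0 - j4.036e+05 Ω
  Z3: Z = jωL = j·518.4·0.000857 = 0 + j0.4442 Ω
Step 3 — With open output, the series arm Z2 and the output shunt Z3 appear in series to ground: Z2 + Z3 = 0 - j4.036e+05 Ω.
Step 4 — Parallel with input shunt Z1: Z_in = Z1 || (Z2 + Z3) = 0 - j42.96 Ω = 42.96∠-90.0° Ω.
Step 5 — Source phasor: V = 5.94∠-179.2° V = -5.939 - j0.08294 V.
Step 6 — Ohm's law: I = V / Z_total = (-5.939 - j0.08294) / (0 - j42.96) = 0.00193 - j0.1383 A.
Step 7 — Convert to polar: |I| = 0.1383 A, ∠I = -89.2°.

I = 0.1383∠-89.2° A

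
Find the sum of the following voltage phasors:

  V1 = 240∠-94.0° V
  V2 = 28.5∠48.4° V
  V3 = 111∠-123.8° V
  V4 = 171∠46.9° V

Step 1 — Convert each phasor to rectangular form:
  V1 = 240·(cos(-94.0°) + j·sin(-94.0°)) = -16.74 - j239.4 V
  V2 = 28.5·(cos(48.4°) + j·sin(48.4°)) = 18.92 + j21.31 V
  V3 = 111·(cos(-123.8°) + j·sin(-123.8°)) = -61.75 - j92.24 V
  V4 = 171·(cos(46.9°) + j·sin(46.9°)) = 116.8 + j124.9 V
Step 2 — Sum components: V_total = 57.27 - j185.5 V.
Step 3 — Convert to polar: |V_total| = 194.1 V, ∠V_total = -72.8°.

V_total = 194.1∠-72.8° V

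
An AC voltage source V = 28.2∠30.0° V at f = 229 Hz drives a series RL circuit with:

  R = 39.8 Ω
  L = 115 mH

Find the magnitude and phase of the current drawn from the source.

Step 1 — Angular frequency: ω = 2π·f = 2π·229 = 1439 rad/s.
Step 2 — Component impedances:
  R: Z = R = 39.8 Ω
  L: Z = jωL = j·1439·0.115 = 0 + j165.5 Ω
Step 3 — Series combination: Z_total = R + L = 39.8 + j165.5 Ω = 170.2∠76.5° Ω.
Step 4 — Source phasor: V = 28.2∠30.0° V = 24.42 + j14.1 V.
Step 5 — Ohm's law: I = V / Z_total = (24.42 + j14.1) / (39.8 + j165.5) = 0.1141 - j0.1201 A.
Step 6 — Convert to polar: |I| = 0.1657 A, ∠I = -46.5°.

I = 0.1657∠-46.5° A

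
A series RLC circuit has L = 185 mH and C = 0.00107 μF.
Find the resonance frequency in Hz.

Step 1 — Resonance condition Im(Z)=0 gives ω₀ = 1/√(LC).
Step 2 — ω₀ = 1/√(0.185·1.07e-09) = 7.108e+04 rad/s.
Step 3 — f₀ = ω₀/(2π) = 1.131e+04 Hz.

f₀ = 1.131e+04 Hz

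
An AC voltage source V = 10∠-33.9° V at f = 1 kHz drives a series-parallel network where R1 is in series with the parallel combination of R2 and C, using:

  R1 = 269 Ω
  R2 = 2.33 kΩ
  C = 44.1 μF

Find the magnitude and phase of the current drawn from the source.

Step 1 — Angular frequency: ω = 2π·f = 2π·1000 = 6283 rad/s.
Step 2 — Component impedances:
  R1: Z = R = 269 Ω
  R2: Z = R = 2330 Ω
  C: Z = 1/(jωC) = -j/(ω·C) = 0 - j3.609 Ω
Step 3 — Parallel branch: R2 || C = 1/(1/R2 + 1/C) = 0.00559 - j3.609 Ω.
Step 4 — Series with R1: Z_total = R1 + (R2 || C) = 269 - j3.609 Ω = 269∠-0.8° Ω.
Step 5 — Source phasor: V = 10∠-33.9° V = 8.3 - j5.577 V.
Step 6 — Ohm's law: I = V / Z_total = (8.3 - j5.577) / (269 - j3.609) = 0.03113 - j0.02032 A.
Step 7 — Convert to polar: |I| = 0.03717 A, ∠I = -33.1°.

I = 0.03717∠-33.1° A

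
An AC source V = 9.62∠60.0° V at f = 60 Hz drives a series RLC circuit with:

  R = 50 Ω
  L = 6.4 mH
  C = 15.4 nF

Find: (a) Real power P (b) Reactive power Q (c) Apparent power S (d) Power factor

Step 1 — Angular frequency: ω = 2π·f = 2π·60 = 377 rad/s.
Step 2 — Component impedances:
  R: Z = R = 50 Ω
  L: Z = jωL = j·377·0.0064 = 0 + j2.413 Ω
  C: Z = 1/(jωC) = -j/(ω·C) = 0 - j1.722e+05 Ω
Step 3 — Series combination: Z_total = R + L + C = 50 - j1.722e+05 Ω = 1.722e+05∠-90.0° Ω.
Step 4 — Source phasor: V = 9.62∠60.0° V = 4.81 + j8.331 V.
Step 5 — Current: I = V / Z = -4.836e-05 + j2.794e-05 A = 5.585e-05∠150.0° A.
Step 6 — Complex power: S = V·I* = 1.56e-07 - j0.0005373 VA.
Step 7 — Real power: P = Re(S) = 1.56e-07 W.
Step 8 — Reactive power: Q = Im(S) = -0.0005373 VAR.
Step 9 — Apparent power: |S| = 0.0005373 VA.
Step 10 — Power factor: PF = P/|S| = 0.0002903 (leading).

(a) P = 1.56e-07 W  (b) Q = -0.0005373 VAR  (c) S = 0.0005373 VA  (d) PF = 0.0002903 (leading)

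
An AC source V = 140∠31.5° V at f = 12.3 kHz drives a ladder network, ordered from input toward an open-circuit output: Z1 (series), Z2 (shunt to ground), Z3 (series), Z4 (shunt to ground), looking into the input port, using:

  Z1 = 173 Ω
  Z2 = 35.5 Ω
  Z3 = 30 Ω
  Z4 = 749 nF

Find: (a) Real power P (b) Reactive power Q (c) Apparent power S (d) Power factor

Step 1 — Angular frequency: ω = 2π·f = 2π·1.23e+04 = 7.728e+04 rad/s.
Step 2 — Component impedances:
  Z1: Z = R = 173 Ω
  Z2: Z = R = 35.5 Ω
  Z3: Z = R = 30 Ω
  Z4: Z = 1/(jωC) = -j/(ω·C) = 0 - j17.28 Ω
Step 3 — Ladder network (open output): work backward from the far end, alternating series and parallel combinations. Z_in = 190.5 - j4.745 Ω = 190.6∠-1.4° Ω.
Step 4 — Source phasor: V = 140∠31.5° V = 119.4 + j73.15 V.
Step 5 — Current: I = V / Z = 0.6166 + j0.3993 A = 0.7346∠32.9° A.
Step 6 — Complex power: S = V·I* = 102.8 - j2.561 VA.
Step 7 — Real power: P = Re(S) = 102.8 W.
Step 8 — Reactive power: Q = Im(S) = -2.561 VAR.
Step 9 — Apparent power: |S| = 102.8 VA.
Step 10 — Power factor: PF = P/|S| = 0.9997 (leading).

(a) P = 102.8 W  (b) Q = -2.561 VAR  (c) S = 102.8 VA  (d) PF = 0.9997 (leading)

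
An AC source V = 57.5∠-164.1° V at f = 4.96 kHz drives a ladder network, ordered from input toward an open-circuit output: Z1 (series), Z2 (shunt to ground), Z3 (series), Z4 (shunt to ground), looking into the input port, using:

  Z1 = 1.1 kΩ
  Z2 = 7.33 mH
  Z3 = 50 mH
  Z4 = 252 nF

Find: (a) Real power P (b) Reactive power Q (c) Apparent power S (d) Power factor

Step 1 — Angular frequency: ω = 2π·f = 2π·4960 = 3.116e+04 rad/s.
Step 2 — Component impedances:
  Z1: Z = R = 1100 Ω
  Z2: Z = jωL = j·3.116e+04·0.00733 = 0 + j228.4 Ω
  Z3: Z = jωL = j·3.116e+04·0.05 = 0 + j1558 Ω
  Z4: Z = 1/(jωC) = -j/(ω·C) = 0 - j127.3 Ω
Step 3 — Ladder network (open output): work backward from the far end, alternating series and parallel combinations. Z_in = 1100 + j197 Ω = 1117∠10.2° Ω.
Step 4 — Source phasor: V = 57.5∠-164.1° V = -55.3 - j15.75 V.
Step 5 — Current: I = V / Z = -0.0512 - j0.005152 A = 0.05145∠-174.3° A.
Step 6 — Complex power: S = V·I* = 2.912 + j0.5215 VA.
Step 7 — Real power: P = Re(S) = 2.912 W.
Step 8 — Reactive power: Q = Im(S) = 0.5215 VAR.
Step 9 — Apparent power: |S| = 2.959 VA.
Step 10 — Power factor: PF = P/|S| = 0.9843 (lagging).

(a) P = 2.912 W  (b) Q = 0.5215 VAR  (c) S = 2.959 VA  (d) PF = 0.9843 (lagging)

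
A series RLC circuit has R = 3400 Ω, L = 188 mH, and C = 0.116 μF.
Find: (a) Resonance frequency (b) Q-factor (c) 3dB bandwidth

Step 1 — Resonance: ω₀ = 1/√(LC) = 1/√(0.188·1.16e-07) = 6772 rad/s.
Step 2 — f₀ = ω₀/(2π) = 1078 Hz.
Step 3 — Series Q: Q = ω₀L/R = 6772·0.188/3400 = 0.3744.
Step 4 — Bandwidth: Δω = ω₀/Q = 1.809e+04 rad/s; BW = Δω/(2π) = 2878 Hz.

(a) f₀ = 1078 Hz  (b) Q = 0.3744  (c) BW = 2878 Hz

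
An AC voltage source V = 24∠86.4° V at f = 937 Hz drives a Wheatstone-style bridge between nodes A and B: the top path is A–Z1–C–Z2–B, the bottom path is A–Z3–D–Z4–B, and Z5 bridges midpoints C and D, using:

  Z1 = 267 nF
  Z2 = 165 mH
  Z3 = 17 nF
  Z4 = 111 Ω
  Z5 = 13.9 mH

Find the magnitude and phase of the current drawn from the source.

Step 1 — Angular frequency: ω = 2π·f = 2π·937 = 5887 rad/s.
Step 2 — Component impedances:
  Z1: Z = 1/(jωC) = -j/(ω·C) = 0 - j636.2 Ω
  Z2: Z = jωL = j·5887·0.165 = 0 + j971.4 Ω
  Z3: Z = 1/(jωC) = -j/(ω·C) = 0 - j9992 Ω
  Z4: Z = R = 111 Ω
  Z5: Z = jωL = j·5887·0.0139 = 0 + j81.83 Ω
Step 3 — Bridge requires nodal analysis (the Z5 bridge couples midpoints C and D, so the two paths cannot be reduced to a simple series/parallel combination). Setting node B to ground and injecting 1 A at node A, the 3-node admittance system at A, C, D solves to V_A = Z_AB = 94.22 - j521 Ω = 529.4∠-79.7° Ω.
Step 4 — Source phasor: V = 24∠86.4° V = 1.507 + j23.95 V.
Step 5 — Ohm's law: I = V / Z_total = (1.507 + j23.95) / (94.22 - j521) = -0.04401 + j0.01085 A.
Step 6 — Convert to polar: |I| = 0.04533 A, ∠I = 166.1°.

I = 0.04533∠166.1° A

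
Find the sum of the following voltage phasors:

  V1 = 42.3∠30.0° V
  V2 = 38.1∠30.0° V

Step 1 — Convert each phasor to rectangular form:
  V1 = 42.3·(cos(30.0°) + j·sin(30.0°)) = 36.63 + j21.15 V
  V2 = 38.1·(cos(30.0°) + j·sin(30.0°)) = 33 + j19.05 V
Step 2 — Sum components: V_total = 69.63 + j40.2 V.
Step 3 — Convert to polar: |V_total| = 80.4 V, ∠V_total = 30.0°.

V_total = 80.4∠30.0° V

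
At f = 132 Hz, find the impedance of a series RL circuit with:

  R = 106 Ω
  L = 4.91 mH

Step 1 — Angular frequency: ω = 2π·f = 2π·132 = 829.4 rad/s.
Step 2 — Component impedances:
  R: Z = R = 106 Ω
  L: Z = jωL = j·829.4·0.00491 = 0 + j4.072 Ω
Step 3 — Series combination: Z_total = R + L = 106 + j4.072 Ω = 106.1∠2.2° Ω.

Z = 106 + j4.072 Ω = 106.1∠2.2° Ω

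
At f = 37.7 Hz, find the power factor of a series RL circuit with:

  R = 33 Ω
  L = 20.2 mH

Step 1 — Angular frequency: ω = 2π·f = 2π·37.7 = 236.9 rad/s.
Step 2 — Component impedances:
  R: Z = R = 33 Ω
  L: Z = jωL = j·236.9·0.0202 = 0 + j4.785 Ω
Step 3 — Series combination: Z_total = R + L = 33 + j4.785 Ω = 33.35∠8.3° Ω.
Step 4 — Power factor: PF = cos(φ) = Re(Z)/|Z| = 33/33.345 = 0.9897.
Step 5 — Type: Im(Z) = 4.785 ⇒ lagging (phase φ = 8.3°).

PF = 0.9897 (lagging, φ = 8.3°)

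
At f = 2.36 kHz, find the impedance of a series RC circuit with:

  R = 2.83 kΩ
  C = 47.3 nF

Step 1 — Angular frequency: ω = 2π·f = 2π·2360 = 1.483e+04 rad/s.
Step 2 — Component impedances:
  R: Z = R = 2830 Ω
  C: Z = 1/(jωC) = -j/(ω·C) = 0 - j1426 Ω
Step 3 — Series combination: Z_total = R + C = 2830 - j1426 Ω = 3169∠-26.7° Ω.

Z = 2830 - j1426 Ω = 3169∠-26.7° Ω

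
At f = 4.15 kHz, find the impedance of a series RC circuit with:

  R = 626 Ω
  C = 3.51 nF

Step 1 — Angular frequency: ω = 2π·f = 2π·4150 = 2.608e+04 rad/s.
Step 2 — Component impedances:
  R: Z = R = 626 Ω
  C: Z = 1/(jωC) = -j/(ω·C) = 0 - j1.093e+04 Ω
Step 3 — Series combination: Z_total = R + C = 626 - j1.093e+04 Ω = 1.094e+04∠-86.7° Ω.

Z = 626 - j1.093e+04 Ω = 1.094e+04∠-86.7° Ω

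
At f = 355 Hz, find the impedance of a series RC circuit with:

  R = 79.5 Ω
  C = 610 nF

Step 1 — Angular frequency: ω = 2π·f = 2π·355 = 2231 rad/s.
Step 2 — Component impedances:
  R: Z = R = 79.5 Ω
  C: Z = 1/(jωC) = -j/(ω·C) = 0 - j735 Ω
Step 3 — Series combination: Z_total = R + C = 79.5 - j735 Ω = 739.2∠-83.8° Ω.

Z = 79.5 - j735 Ω = 739.2∠-83.8° Ω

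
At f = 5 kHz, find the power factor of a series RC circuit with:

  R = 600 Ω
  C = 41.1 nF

Step 1 — Angular frequency: ω = 2π·f = 2π·5000 = 3.142e+04 rad/s.
Step 2 — Component impedances:
  R: Z = R = 600 Ω
  C: Z = 1/(jωC) = -j/(ω·C) = 0 - j774.5 Ω
Step 3 — Series combination: Z_total = R + C = 600 - j774.5 Ω = 979.7∠-52.2° Ω.
Step 4 — Power factor: PF = cos(φ) = Re(Z)/|Z| = 600/979.7 = 0.6124.
Step 5 — Type: Im(Z) = -774.5 ⇒ leading (phase φ = -52.2°).

PF = 0.6124 (leading, φ = -52.2°)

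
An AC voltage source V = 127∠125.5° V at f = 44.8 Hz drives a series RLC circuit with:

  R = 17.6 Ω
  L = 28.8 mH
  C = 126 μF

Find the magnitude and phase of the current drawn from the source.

Step 1 — Angular frequency: ω = 2π·f = 2π·44.8 = 281.5 rad/s.
Step 2 — Component impedances:
  R: Z = R = 17.6 Ω
  L: Z = jωL = j·281.5·0.0288 = 0 + j8.107 Ω
  C: Z = 1/(jωC) = -j/(ω·C) = 0 - j28.19 Ω
Step 3 — Series combination: Z_total = R + L + C = 17.6 - j20.09 Ω = 26.71∠-48.8° Ω.
Step 4 — Source phasor: V = 127∠125.5° V = -73.75 + j103.4 V.
Step 5 — Ohm's law: I = V / Z_total = (-73.75 + j103.4) / (17.6 - j20.09) = -4.732 + j0.4742 A.
Step 6 — Convert to polar: |I| = 4.755 A, ∠I = 174.3°.

I = 4.755∠174.3° A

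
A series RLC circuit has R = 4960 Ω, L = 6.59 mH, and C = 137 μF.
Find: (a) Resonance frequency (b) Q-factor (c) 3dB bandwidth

Step 1 — Resonance condition Im(Z)=0 gives ω₀ = 1/√(LC).
Step 2 — ω₀ = 1/√(0.00659·0.000137) = 1052 rad/s.
Step 3 — f₀ = ω₀/(2π) = 167.5 Hz.
Step 4 — Series Q: Q = ω₀L/R = 1052·0.00659/4960 = 0.001398.
Step 5 — 3dB bandwidth: Δω = ω₀/Q = 7.527e+05 rad/s; BW = Δω/(2π) = 1.198e+05 Hz.

(a) f₀ = 167.5 Hz  (b) Q = 0.001398  (c) BW = 1.198e+05 Hz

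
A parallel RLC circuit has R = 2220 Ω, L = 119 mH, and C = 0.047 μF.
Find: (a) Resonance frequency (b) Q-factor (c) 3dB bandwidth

Step 1 — Resonance: ω₀ = 1/√(LC) = 1/√(0.119·4.7e-08) = 1.337e+04 rad/s.
Step 2 — f₀ = ω₀/(2π) = 2128 Hz.
Step 3 — Parallel Q: Q = R/(ω₀L) = 2220/(1.337e+04·0.119) = 1.395.
Step 4 — Bandwidth: Δω = ω₀/Q = 9584 rad/s; BW = Δω/(2π) = 1525 Hz.

(a) f₀ = 2128 Hz  (b) Q = 1.395  (c) BW = 1525 Hz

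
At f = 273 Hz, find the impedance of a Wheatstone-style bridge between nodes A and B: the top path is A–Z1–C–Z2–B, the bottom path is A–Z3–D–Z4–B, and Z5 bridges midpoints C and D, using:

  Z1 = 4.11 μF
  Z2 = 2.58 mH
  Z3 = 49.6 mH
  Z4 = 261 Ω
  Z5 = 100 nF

Step 1 — Angular frequency: ω = 2π·f = 2π·273 = 1715 rad/s.
Step 2 — Component impedances:
  Z1: Z = 1/(jωC) = -j/(ω·C) = 0 - j141.8 Ω
  Z2: Z = jωL = j·1715·0.00258 = 0 + j4.425 Ω
  Z3: Z = jωL = j·1715·0.0496 = 0 + j85.08 Ω
  Z4: Z = R = 261 Ω
  Z5: Z = 1/(jωC) = -j/(ω·C) = 0 - j5830 Ω
Step 3 — Bridge requires nodal analysis (the Z5 bridge couples midpoints C and D, so the two paths cannot be reduced to a simple series/parallel combination). Setting node B to ground and injecting 1 A at node A, the 3-node admittance system at A, C, D solves to V_A = Z_AB = 68.23 - j120.5 Ω = 138.4∠-60.5° Ω.

Z = 68.23 - j120.5 Ω = 138.4∠-60.5° Ω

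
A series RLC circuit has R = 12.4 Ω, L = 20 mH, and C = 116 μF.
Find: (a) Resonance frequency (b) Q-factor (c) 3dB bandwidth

Step 1 — Resonance condition Im(Z)=0 gives ω₀ = 1/√(LC).
Step 2 — ω₀ = 1/√(0.02·0.000116) = 656.5 rad/s.
Step 3 — f₀ = ω₀/(2π) = 104.5 Hz.
Step 4 — Series Q: Q = ω₀L/R = 656.5·0.02/12.4 = 1.059.
Step 5 — 3dB bandwidth: Δω = ω₀/Q = 620 rad/s; BW = Δω/(2π) = 98.68 Hz.

(a) f₀ = 104.5 Hz  (b) Q = 1.059  (c) BW = 98.68 Hz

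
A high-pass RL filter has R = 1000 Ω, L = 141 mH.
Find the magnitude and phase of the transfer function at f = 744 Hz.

Step 1 — Angular frequency: ω = 2π·744 = 4675 rad/s.
Step 2 — Transfer function: H(jω) = jωL/(R + jωL).
Step 3 — Numerator jωL = j·659.1; denominator R + jωL = 1000 + j659.1.
Step 4 — H = 0.3029 + j0.4595.
Step 5 — Magnitude: |H| = 0.5503 (-5.2 dB); phase: φ = 56.6°.

|H| = 0.5503 (-5.2 dB), φ = 56.6°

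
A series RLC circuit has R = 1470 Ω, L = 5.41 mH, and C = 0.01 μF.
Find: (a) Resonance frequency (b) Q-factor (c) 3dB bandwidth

Step 1 — Resonance condition Im(Z)=0 gives ω₀ = 1/√(LC).
Step 2 — ω₀ = 1/√(0.00541·1e-08) = 1.36e+05 rad/s.
Step 3 — f₀ = ω₀/(2π) = 2.164e+04 Hz.
Step 4 — Series Q: Q = ω₀L/R = 1.36e+05·0.00541/1470 = 0.5004.
Step 5 — 3dB bandwidth: Δω = ω₀/Q = 2.717e+05 rad/s; BW = Δω/(2π) = 4.325e+04 Hz.

(a) f₀ = 2.164e+04 Hz  (b) Q = 0.5004  (c) BW = 4.325e+04 Hz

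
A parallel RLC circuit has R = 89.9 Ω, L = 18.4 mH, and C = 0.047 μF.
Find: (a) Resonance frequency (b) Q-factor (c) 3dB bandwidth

Step 1 — Resonance: ω₀ = 1/√(LC) = 1/√(0.0184·4.7e-08) = 3.4e+04 rad/s.
Step 2 — f₀ = ω₀/(2π) = 5412 Hz.
Step 3 — Parallel Q: Q = R/(ω₀L) = 89.9/(3.4e+04·0.0184) = 0.1437.
Step 4 — Bandwidth: Δω = ω₀/Q = 2.367e+05 rad/s; BW = Δω/(2π) = 3.767e+04 Hz.

(a) f₀ = 5412 Hz  (b) Q = 0.1437  (c) BW = 3.767e+04 Hz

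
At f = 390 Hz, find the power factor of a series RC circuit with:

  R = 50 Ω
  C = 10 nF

Step 1 — Angular frequency: ω = 2π·f = 2π·390 = 2450 rad/s.
Step 2 — Component impedances:
  R: Z = R = 50 Ω
  C: Z = 1/(jωC) = -j/(ω·C) = 0 - j4.081e+04 Ω
Step 3 — Series combination: Z_total = R + C = 50 - j4.081e+04 Ω = 4.081e+04∠-89.9° Ω.
Step 4 — Power factor: PF = cos(φ) = Re(Z)/|Z| = 50/4.081e+04 = 0.001225.
Step 5 — Type: Im(Z) = -4.081e+04 ⇒ leading (phase φ = -89.9°).

PF = 0.001225 (leading, φ = -89.9°)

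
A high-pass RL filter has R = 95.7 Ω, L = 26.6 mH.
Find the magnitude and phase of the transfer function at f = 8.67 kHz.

Step 1 — Angular frequency: ω = 2π·8670 = 5.448e+04 rad/s.
Step 2 — Transfer function: H(jω) = jωL/(R + jωL).
Step 3 — Numerator jωL = j·1449; denominator R + jωL = 95.7 + j1449.
Step 4 — H = 0.9957 + j0.06576.
Step 5 — Magnitude: |H| = 0.9978 (-0.0 dB); phase: φ = 3.8°.

|H| = 0.9978 (-0.0 dB), φ = 3.8°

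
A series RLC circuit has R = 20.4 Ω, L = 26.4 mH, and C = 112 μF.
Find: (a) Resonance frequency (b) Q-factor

Step 1 — Resonance condition Im(Z)=0 gives ω₀ = 1/√(LC).
Step 2 — ω₀ = 1/√(0.0264·0.000112) = 581.6 rad/s.
Step 3 — f₀ = ω₀/(2π) = 92.56 Hz.
Step 4 — Series Q: Q = ω₀L/R = 581.6·0.0264/20.4 = 0.7526.

(a) f₀ = 92.56 Hz  (b) Q = 0.7526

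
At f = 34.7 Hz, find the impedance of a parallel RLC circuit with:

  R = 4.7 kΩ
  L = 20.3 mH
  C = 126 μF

Step 1 — Angular frequency: ω = 2π·f = 2π·34.7 = 218 rad/s.
Step 2 — Component impedances:
  R: Z = R = 4700 Ω
  L: Z = jωL = j·218·0.0203 = 0 + j4.426 Ω
  C: Z = 1/(jωC) = -j/(ω·C) = 0 - j36.4 Ω
Step 3 — Parallel combination: 1/Z_total = 1/R + 1/L + 1/C; Z_total = 0.005401 + j5.039 Ω = 5.039∠89.9° Ω.

Z = 0.005401 + j5.039 Ω = 5.039∠89.9° Ω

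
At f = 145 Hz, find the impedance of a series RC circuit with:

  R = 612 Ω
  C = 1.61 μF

Step 1 — Angular frequency: ω = 2π·f = 2π·145 = 911.1 rad/s.
Step 2 — Component impedances:
  R: Z = R = 612 Ω
  C: Z = 1/(jωC) = -j/(ω·C) = 0 - j681.8 Ω
Step 3 — Series combination: Z_total = R + C = 612 - j681.8 Ω = 916.1∠-48.1° Ω.

Z = 612 - j681.8 Ω = 916.1∠-48.1° Ω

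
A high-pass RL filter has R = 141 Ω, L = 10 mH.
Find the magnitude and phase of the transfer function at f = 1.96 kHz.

Step 1 — Angular frequency: ω = 2π·1960 = 1.232e+04 rad/s.
Step 2 — Transfer function: H(jω) = jωL/(R + jωL).
Step 3 — Numerator jωL = j·123.2; denominator R + jωL = 141 + j123.2.
Step 4 — H = 0.4327 + j0.4955.
Step 5 — Magnitude: |H| = 0.6578 (-3.6 dB); phase: φ = 48.9°.

|H| = 0.6578 (-3.6 dB), φ = 48.9°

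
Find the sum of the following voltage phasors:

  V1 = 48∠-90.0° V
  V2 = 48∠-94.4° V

Step 1 — Convert each phasor to rectangular form:
  V1 = 48·(cos(-90.0°) + j·sin(-90.0°)) = 0 - j48 V
  V2 = 48·(cos(-94.4°) + j·sin(-94.4°)) = -3.683 - j47.86 V
Step 2 — Sum components: V_total = -3.683 - j95.86 V.
Step 3 — Convert to polar: |V_total| = 95.93 V, ∠V_total = -92.2°.

V_total = 95.93∠-92.2° V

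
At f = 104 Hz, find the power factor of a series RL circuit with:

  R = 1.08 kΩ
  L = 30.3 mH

Step 1 — Angular frequency: ω = 2π·f = 2π·104 = 653.5 rad/s.
Step 2 — Component impedances:
  R: Z = R = 1080 Ω
  L: Z = jωL = j·653.5·0.0303 = 0 + j19.8 Ω
Step 3 — Series combination: Z_total = R + L = 1080 + j19.8 Ω = 1080∠1.1° Ω.
Step 4 — Power factor: PF = cos(φ) = Re(Z)/|Z| = 1080/1080.2 = 0.9998.
Step 5 — Type: Im(Z) = 19.8 ⇒ lagging (phase φ = 1.1°).

PF = 0.9998 (lagging, φ = 1.1°)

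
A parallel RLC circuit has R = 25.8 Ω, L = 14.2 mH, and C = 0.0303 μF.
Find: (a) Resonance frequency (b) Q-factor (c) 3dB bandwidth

Step 1 — Resonance: ω₀ = 1/√(LC) = 1/√(0.0142·3.03e-08) = 4.821e+04 rad/s.
Step 2 — f₀ = ω₀/(2π) = 7673 Hz.
Step 3 — Parallel Q: Q = R/(ω₀L) = 25.8/(4.821e+04·0.0142) = 0.03769.
Step 4 — Bandwidth: Δω = ω₀/Q = 1.279e+06 rad/s; BW = Δω/(2π) = 2.036e+05 Hz.

(a) f₀ = 7673 Hz  (b) Q = 0.03769  (c) BW = 2.036e+05 Hz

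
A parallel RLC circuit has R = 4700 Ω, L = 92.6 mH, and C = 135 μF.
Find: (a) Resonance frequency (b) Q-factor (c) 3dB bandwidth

Step 1 — Resonance: ω₀ = 1/√(LC) = 1/√(0.0926·0.000135) = 282.8 rad/s.
Step 2 — f₀ = ω₀/(2π) = 45.01 Hz.
Step 3 — Parallel Q: Q = R/(ω₀L) = 4700/(282.8·0.0926) = 179.5.
Step 4 — Bandwidth: Δω = ω₀/Q = 1.576 rad/s; BW = Δω/(2π) = 0.2508 Hz.

(a) f₀ = 45.01 Hz  (b) Q = 179.5  (c) BW = 0.2508 Hz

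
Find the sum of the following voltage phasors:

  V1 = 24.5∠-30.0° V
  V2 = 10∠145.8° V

Step 1 — Convert each phasor to rectangular form:
  V1 = 24.5·(cos(-30.0°) + j·sin(-30.0°)) = 21.22 - j12.25 V
  V2 = 10·(cos(145.8°) + j·sin(145.8°)) = -8.271 + j5.621 V
Step 2 — Sum components: V_total = 12.95 - j6.629 V.
Step 3 — Convert to polar: |V_total| = 14.55 V, ∠V_total = -27.1°.

V_total = 14.55∠-27.1° V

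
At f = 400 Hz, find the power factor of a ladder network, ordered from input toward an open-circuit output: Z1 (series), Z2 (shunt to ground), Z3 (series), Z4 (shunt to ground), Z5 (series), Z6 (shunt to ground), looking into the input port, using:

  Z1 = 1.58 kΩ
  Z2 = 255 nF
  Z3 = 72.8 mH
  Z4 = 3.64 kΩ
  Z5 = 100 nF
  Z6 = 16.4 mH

Step 1 — Angular frequency: ω = 2π·f = 2π·400 = 2513 rad/s.
Step 2 — Component impedances:
  Z1: Z = R = 1580 Ω
  Z2: Z = 1/(jωC) = -j/(ω·C) = 0 - j1560 Ω
  Z3: Z = jωL = j·2513·0.0728 = 0 + j183 Ω
  Z4: Z = R = 3640 Ω
  Z5: Z = 1/(jωC) = -j/(ω·C) = 0 - j3979 Ω
  Z6: Z = jωL = j·2513·0.0164 = 0 + j41.22 Ω
Step 3 — Ladder network (open output): work backward from the far end, alternating series and parallel combinations. Z_in = 1920 - j1007 Ω = 2168∠-27.7° Ω.
Step 4 — Power factor: PF = cos(φ) = Re(Z)/|Z| = 1920.4/2168.3 = 0.8857.
Step 5 — Type: Im(Z) = -1007 ⇒ leading (phase φ = -27.7°).

PF = 0.8857 (leading, φ = -27.7°)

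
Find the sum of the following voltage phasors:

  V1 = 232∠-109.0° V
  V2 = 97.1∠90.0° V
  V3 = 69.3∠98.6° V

Step 1 — Convert each phasor to rectangular form:
  V1 = 232·(cos(-109.0°) + j·sin(-109.0°)) = -75.53 - j219.4 V
  V2 = 97.1·(cos(90.0°) + j·sin(90.0°)) = 0 + j97.1 V
  V3 = 69.3·(cos(98.6°) + j·sin(98.6°)) = -10.36 + j68.52 V
Step 2 — Sum components: V_total = -85.89 - j53.74 V.
Step 3 — Convert to polar: |V_total| = 101.3 V, ∠V_total = -148.0°.

V_total = 101.3∠-148.0° V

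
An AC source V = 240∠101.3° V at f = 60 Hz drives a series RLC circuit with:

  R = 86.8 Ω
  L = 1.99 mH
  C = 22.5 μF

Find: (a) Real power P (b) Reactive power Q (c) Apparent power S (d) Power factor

Step 1 — Angular frequency: ω = 2π·f = 2π·60 = 377 rad/s.
Step 2 — Component impedances:
  R: Z = R = 86.8 Ω
  L: Z = jωL = j·377·0.00199 = 0 + j0.7502 Ω
  C: Z = 1/(jωC) = -j/(ω·C) = 0 - j117.9 Ω
Step 3 — Series combination: Z_total = R + L + C = 86.8 - j117.1 Ω = 145.8∠-53.5° Ω.
Step 4 — Source phasor: V = 240∠101.3° V = -47.03 + j235.3 V.
Step 5 — Current: I = V / Z = -1.489 + j0.7019 A = 1.646∠154.8° A.
Step 6 — Complex power: S = V·I* = 235.2 - j317.4 VA.
Step 7 — Real power: P = Re(S) = 235.2 W.
Step 8 — Reactive power: Q = Im(S) = -317.4 VAR.
Step 9 — Apparent power: |S| = 395.1 VA.
Step 10 — Power factor: PF = P/|S| = 0.5954 (leading).

(a) P = 235.2 W  (b) Q = -317.4 VAR  (c) S = 395.1 VA  (d) PF = 0.5954 (leading)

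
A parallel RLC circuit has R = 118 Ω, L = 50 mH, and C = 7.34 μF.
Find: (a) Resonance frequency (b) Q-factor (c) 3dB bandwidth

Step 1 — Resonance: ω₀ = 1/√(LC) = 1/√(0.05·7.34e-06) = 1651 rad/s.
Step 2 — f₀ = ω₀/(2π) = 262.7 Hz.
Step 3 — Parallel Q: Q = R/(ω₀L) = 118/(1651·0.05) = 1.43.
Step 4 — Bandwidth: Δω = ω₀/Q = 1155 rad/s; BW = Δω/(2π) = 183.8 Hz.

(a) f₀ = 262.7 Hz  (b) Q = 1.43  (c) BW = 183.8 Hz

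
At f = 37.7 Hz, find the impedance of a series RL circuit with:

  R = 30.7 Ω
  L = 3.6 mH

Step 1 — Angular frequency: ω = 2π·f = 2π·37.7 = 236.9 rad/s.
Step 2 — Component impedances:
  R: Z = R = 30.7 Ω
  L: Z = jωL = j·236.9·0.0036 = 0 + j0.8528 Ω
Step 3 — Series combination: Z_total = R + L = 30.7 + j0.8528 Ω = 30.71∠1.6° Ω.

Z = 30.7 + j0.8528 Ω = 30.71∠1.6° Ω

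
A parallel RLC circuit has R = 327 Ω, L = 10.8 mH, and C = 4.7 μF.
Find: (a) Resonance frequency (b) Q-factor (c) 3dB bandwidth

Step 1 — Resonance: ω₀ = 1/√(LC) = 1/√(0.0108·4.7e-06) = 4439 rad/s.
Step 2 — f₀ = ω₀/(2π) = 706.4 Hz.
Step 3 — Parallel Q: Q = R/(ω₀L) = 327/(4439·0.0108) = 6.822.
Step 4 — Bandwidth: Δω = ω₀/Q = 650.7 rad/s; BW = Δω/(2π) = 103.6 Hz.

(a) f₀ = 706.4 Hz  (b) Q = 6.822  (c) BW = 103.6 Hz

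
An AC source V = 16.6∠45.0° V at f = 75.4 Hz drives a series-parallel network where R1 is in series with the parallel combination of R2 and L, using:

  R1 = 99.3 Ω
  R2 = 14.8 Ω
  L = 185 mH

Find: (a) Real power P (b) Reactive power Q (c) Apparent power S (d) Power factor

Step 1 — Angular frequency: ω = 2π·f = 2π·75.4 = 473.8 rad/s.
Step 2 — Component impedances:
  R1: Z = R = 99.3 Ω
  R2: Z = R = 14.8 Ω
  L: Z = jωL = j·473.8·0.185 = 0 + j87.64 Ω
Step 3 — Parallel branch: R2 || L = 1/(1/R2 + 1/L) = 14.39 + j2.43 Ω.
Step 4 — Series with R1: Z_total = R1 + (R2 || L) = 113.7 + j2.43 Ω = 113.7∠1.2° Ω.
Step 5 — Source phasor: V = 16.6∠45.0° V = 11.74 + j11.74 V.
Step 6 — Current: I = V / Z = 0.1054 + j0.101 A = 0.146∠43.8° A.
Step 7 — Complex power: S = V·I* = 2.423 + j0.05178 VA.
Step 8 — Real power: P = Re(S) = 2.423 W.
Step 9 — Reactive power: Q = Im(S) = 0.05178 VAR.
Step 10 — Apparent power: |S| = 2.423 VA.
Step 11 — Power factor: PF = P/|S| = 0.9998 (lagging).

(a) P = 2.423 W  (b) Q = 0.05178 VAR  (c) S = 2.423 VA  (d) PF = 0.9998 (lagging)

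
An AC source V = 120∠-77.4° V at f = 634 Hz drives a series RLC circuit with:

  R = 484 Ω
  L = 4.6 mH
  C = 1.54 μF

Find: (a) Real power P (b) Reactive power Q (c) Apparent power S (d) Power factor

Step 1 — Angular frequency: ω = 2π·f = 2π·634 = 3984 rad/s.
Step 2 — Component impedances:
  R: Z = R = 484 Ω
  L: Z = jωL = j·3984·0.0046 = 0 + j18.32 Ω
  C: Z = 1/(jωC) = -j/(ω·C) = 0 - j163 Ω
Step 3 — Series combination: Z_total = R + L + C = 484 - j144.7 Ω = 505.2∠-16.6° Ω.
Step 4 — Source phasor: V = 120∠-77.4° V = 26.18 - j117.1 V.
Step 5 — Current: I = V / Z = 0.116 - j0.2073 A = 0.2375∠-60.8° A.
Step 6 — Complex power: S = V·I* = 27.31 - j8.164 VA.
Step 7 — Real power: P = Re(S) = 27.31 W.
Step 8 — Reactive power: Q = Im(S) = -8.164 VAR.
Step 9 — Apparent power: |S| = 28.51 VA.
Step 10 — Power factor: PF = P/|S| = 0.9581 (leading).

(a) P = 27.31 W  (b) Q = -8.164 VAR  (c) S = 28.51 VA  (d) PF = 0.9581 (leading)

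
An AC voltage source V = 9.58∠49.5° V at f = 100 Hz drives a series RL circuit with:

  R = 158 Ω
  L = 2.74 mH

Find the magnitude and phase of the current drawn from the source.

Step 1 — Angular frequency: ω = 2π·f = 2π·100 = 628.3 rad/s.
Step 2 — Component impedances:
  R: Z = R = 158 Ω
  L: Z = jωL = j·628.3·0.00274 = 0 + j1.722 Ω
Step 3 — Series combination: Z_total = R + L = 158 + j1.722 Ω = 158∠0.6° Ω.
Step 4 — Source phasor: V = 9.58∠49.5° V = 6.222 + j7.285 V.
Step 5 — Ohm's law: I = V / Z_total = (6.222 + j7.285) / (158 + j1.722) = 0.03988 + j0.04567 A.
Step 6 — Convert to polar: |I| = 0.06063 A, ∠I = 48.9°.

I = 0.06063∠48.9° A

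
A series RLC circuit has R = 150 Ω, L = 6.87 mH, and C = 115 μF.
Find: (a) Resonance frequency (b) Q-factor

Step 1 — Resonance condition Im(Z)=0 gives ω₀ = 1/√(LC).
Step 2 — ω₀ = 1/√(0.00687·0.000115) = 1125 rad/s.
Step 3 — f₀ = ω₀/(2π) = 179.1 Hz.
Step 4 — Series Q: Q = ω₀L/R = 1125·0.00687/150 = 0.05153.

(a) f₀ = 179.1 Hz  (b) Q = 0.05153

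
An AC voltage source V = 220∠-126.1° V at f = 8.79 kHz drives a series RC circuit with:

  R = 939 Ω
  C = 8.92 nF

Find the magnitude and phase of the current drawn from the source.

Step 1 — Angular frequency: ω = 2π·f = 2π·8790 = 5.523e+04 rad/s.
Step 2 — Component impedances:
  R: Z = R = 939 Ω
  C: Z = 1/(jωC) = -j/(ω·C) = 0 - j2030 Ω
Step 3 — Series combination: Z_total = R + C = 939 - j2030 Ω = 2237∠-65.2° Ω.
Step 4 — Source phasor: V = 220∠-126.1° V = -129.6 - j177.8 V.
Step 5 — Ohm's law: I = V / Z_total = (-129.6 - j177.8) / (939 - j2030) = 0.0478 - j0.08597 A.
Step 6 — Convert to polar: |I| = 0.09837 A, ∠I = -60.9°.

I = 0.09837∠-60.9° A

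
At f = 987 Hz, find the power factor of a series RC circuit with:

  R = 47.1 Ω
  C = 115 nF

Step 1 — Angular frequency: ω = 2π·f = 2π·987 = 6202 rad/s.
Step 2 — Component impedances:
  R: Z = R = 47.1 Ω
  C: Z = 1/(jωC) = -j/(ω·C) = 0 - j1402 Ω
Step 3 — Series combination: Z_total = R + C = 47.1 - j1402 Ω = 1403∠-88.1° Ω.
Step 4 — Power factor: PF = cos(φ) = Re(Z)/|Z| = 47.1/1403 = 0.03357.
Step 5 — Type: Im(Z) = -1402 ⇒ leading (phase φ = -88.1°).

PF = 0.03357 (leading, φ = -88.1°)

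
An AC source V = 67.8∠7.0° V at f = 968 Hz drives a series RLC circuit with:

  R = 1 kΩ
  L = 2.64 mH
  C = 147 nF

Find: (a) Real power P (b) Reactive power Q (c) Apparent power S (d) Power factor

Step 1 — Angular frequency: ω = 2π·f = 2π·968 = 6082 rad/s.
Step 2 — Component impedances:
  R: Z = R = 1000 Ω
  L: Z = jωL = j·6082·0.00264 = 0 + j16.06 Ω
  C: Z = 1/(jωC) = -j/(ω·C) = 0 - j1118 Ω
Step 3 — Series combination: Z_total = R + L + C = 1000 - j1102 Ω = 1488∠-47.8° Ω.
Step 4 — Source phasor: V = 67.8∠7.0° V = 67.29 + j8.263 V.
Step 5 — Current: I = V / Z = 0.02626 + j0.03722 A = 0.04555∠54.8° A.
Step 6 — Complex power: S = V·I* = 2.075 - j2.288 VA.
Step 7 — Real power: P = Re(S) = 2.075 W.
Step 8 — Reactive power: Q = Im(S) = -2.288 VAR.
Step 9 — Apparent power: |S| = 3.088 VA.
Step 10 — Power factor: PF = P/|S| = 0.6719 (leading).

(a) P = 2.075 W  (b) Q = -2.288 VAR  (c) S = 3.088 VA  (d) PF = 0.6719 (leading)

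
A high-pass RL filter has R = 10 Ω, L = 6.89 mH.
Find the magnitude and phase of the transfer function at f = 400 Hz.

Step 1 — Angular frequency: ω = 2π·400 = 2513 rad/s.
Step 2 — Transfer function: H(jω) = jωL/(R + jωL).
Step 3 — Numerator jωL = j·17.32; denominator R + jωL = 10 + j17.32.
Step 4 — H = 0.7499 + j0.4331.
Step 5 — Magnitude: |H| = 0.866 (-1.2 dB); phase: φ = 30.0°.

|H| = 0.866 (-1.2 dB), φ = 30.0°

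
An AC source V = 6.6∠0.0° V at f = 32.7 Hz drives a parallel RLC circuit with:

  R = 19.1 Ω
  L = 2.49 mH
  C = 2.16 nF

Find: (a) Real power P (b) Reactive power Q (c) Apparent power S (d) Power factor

Step 1 — Angular frequency: ω = 2π·f = 2π·32.7 = 205.5 rad/s.
Step 2 — Component impedances:
  R: Z = R = 19.1 Ω
  L: Z = jωL = j·205.5·0.00249 = 0 + j0.5116 Ω
  C: Z = 1/(jωC) = -j/(ω·C) = 0 - j2.253e+06 Ω
Step 3 — Parallel combination: 1/Z_total = 1/R + 1/L + 1/C; Z_total = 0.01369 + j0.5112 Ω = 0.5114∠88.5° Ω.
Step 4 — Source phasor: V = 6.6∠0.0° V = 6.6 V.
Step 5 — Current: I = V / Z = 0.3455 - j12.9 A = 12.91∠-88.5° A.
Step 6 — Complex power: S = V·I* = 2.281 + j85.15 VA.
Step 7 — Real power: P = Re(S) = 2.281 W.
Step 8 — Reactive power: Q = Im(S) = 85.15 VAR.
Step 9 — Apparent power: |S| = 85.18 VA.
Step 10 — Power factor: PF = P/|S| = 0.02678 (lagging).

(a) P = 2.281 W  (b) Q = 85.15 VAR  (c) S = 85.18 VA  (d) PF = 0.02678 (lagging)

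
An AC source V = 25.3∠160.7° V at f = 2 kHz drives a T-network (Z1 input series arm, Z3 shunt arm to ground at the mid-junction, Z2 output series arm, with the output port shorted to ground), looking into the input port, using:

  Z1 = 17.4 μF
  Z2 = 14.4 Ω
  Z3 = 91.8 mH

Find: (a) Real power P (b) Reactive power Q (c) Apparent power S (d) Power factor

Step 1 — Angular frequency: ω = 2π·f = 2π·2000 = 1.257e+04 rad/s.
Step 2 — Component impedances:
  Z1: Z = 1/(jωC) = -j/(ω·C) = 0 - j4.573 Ω
  Z2: Z = R = 14.4 Ω
  Z3: Z = jωL = j·1.257e+04·0.0918 = 0 + j1154 Ω
Step 3 — With the output port shorted to ground, the output series arm Z2 runs from the junction to ground; the shunt arm Z3 also runs from the junction to ground. They appear in parallel: Z3 || Z2 = 14.4 + j0.1797 Ω.
Step 4 — Series with input arm Z1: Z_in = Z1 + (Z3 || Z2) = 14.4 - j4.394 Ω = 15.05∠-17.0° Ω.
Step 5 — Source phasor: V = 25.3∠160.7° V = -23.88 + j8.362 V.
Step 6 — Current: I = V / Z = -1.679 + j0.06832 A = 1.681∠177.7° A.
Step 7 — Complex power: S = V·I* = 40.67 - j12.41 VA.
Step 8 — Real power: P = Re(S) = 40.67 W.
Step 9 — Reactive power: Q = Im(S) = -12.41 VAR.
Step 10 — Apparent power: |S| = 42.52 VA.
Step 11 — Power factor: PF = P/|S| = 0.9565 (leading).

(a) P = 40.67 W  (b) Q = -12.41 VAR  (c) S = 42.52 VA  (d) PF = 0.9565 (leading)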